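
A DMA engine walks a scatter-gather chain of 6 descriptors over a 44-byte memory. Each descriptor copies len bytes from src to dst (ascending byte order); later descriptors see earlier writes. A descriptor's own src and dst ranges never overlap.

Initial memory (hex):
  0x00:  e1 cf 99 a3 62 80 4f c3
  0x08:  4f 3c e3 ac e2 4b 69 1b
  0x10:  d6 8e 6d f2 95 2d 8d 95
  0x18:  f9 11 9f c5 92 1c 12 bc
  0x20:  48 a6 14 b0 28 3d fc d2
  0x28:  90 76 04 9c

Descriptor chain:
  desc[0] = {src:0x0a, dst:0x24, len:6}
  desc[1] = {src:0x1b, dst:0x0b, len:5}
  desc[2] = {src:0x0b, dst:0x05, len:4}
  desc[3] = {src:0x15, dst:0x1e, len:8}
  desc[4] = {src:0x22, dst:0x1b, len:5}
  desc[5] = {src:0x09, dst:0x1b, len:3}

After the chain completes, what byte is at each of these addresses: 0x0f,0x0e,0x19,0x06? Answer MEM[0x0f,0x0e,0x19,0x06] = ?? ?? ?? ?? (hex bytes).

MEM[0x0f,0x0e,0x19,0x06] = bc 12 11 92

#0 dst[0x24+6] := {0xe3,0xac,0xe2,0x4b,0x69,0x1b}
#1 dst[0x0b+5] := {0xc5,0x92,0x1c,0x12,0xbc}
#2 dst[0x05+4] := {0xc5,0x92,0x1c,0x12}
#3 dst[0x1e+8] := {0x2d,0x8d,0x95,0xf9,0x11,0x9f,0xc5,0x92}
#4 dst[0x1b+5] := {0x11,0x9f,0xc5,0x92,0xe2}
#5 dst[0x1b+3] := {0x3c,0xe3,0xc5}
query mem[0x0f]=0xbc, mem[0x0e]=0x12, mem[0x19]=0x11, mem[0x06]=0x92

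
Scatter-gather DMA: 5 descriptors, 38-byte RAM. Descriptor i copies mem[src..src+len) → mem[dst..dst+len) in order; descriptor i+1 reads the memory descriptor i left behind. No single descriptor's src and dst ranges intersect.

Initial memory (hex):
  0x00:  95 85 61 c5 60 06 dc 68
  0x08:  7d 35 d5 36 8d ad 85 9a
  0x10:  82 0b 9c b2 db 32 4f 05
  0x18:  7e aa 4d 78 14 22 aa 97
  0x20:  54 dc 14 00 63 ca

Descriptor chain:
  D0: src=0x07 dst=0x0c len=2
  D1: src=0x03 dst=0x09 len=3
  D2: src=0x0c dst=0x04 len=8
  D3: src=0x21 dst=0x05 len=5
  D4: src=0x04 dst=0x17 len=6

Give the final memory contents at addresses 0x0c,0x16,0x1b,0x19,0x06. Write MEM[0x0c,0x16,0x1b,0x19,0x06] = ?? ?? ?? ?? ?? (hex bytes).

  after D0: wrote 2B at 0x0c = 687d
  after D1: wrote 3B at 0x09 = c56006
  after D2: wrote 8B at 0x04 = 687d859a820b9cb2
  after D3: wrote 5B at 0x05 = dc140063ca
  after D4: wrote 6B at 0x17 = 68dc140063ca
query mem[0x0c]=0x68, mem[0x16]=0x4f, mem[0x1b]=0x63, mem[0x19]=0x14, mem[0x06]=0x14

MEM[0x0c,0x16,0x1b,0x19,0x06] = 68 4f 63 14 14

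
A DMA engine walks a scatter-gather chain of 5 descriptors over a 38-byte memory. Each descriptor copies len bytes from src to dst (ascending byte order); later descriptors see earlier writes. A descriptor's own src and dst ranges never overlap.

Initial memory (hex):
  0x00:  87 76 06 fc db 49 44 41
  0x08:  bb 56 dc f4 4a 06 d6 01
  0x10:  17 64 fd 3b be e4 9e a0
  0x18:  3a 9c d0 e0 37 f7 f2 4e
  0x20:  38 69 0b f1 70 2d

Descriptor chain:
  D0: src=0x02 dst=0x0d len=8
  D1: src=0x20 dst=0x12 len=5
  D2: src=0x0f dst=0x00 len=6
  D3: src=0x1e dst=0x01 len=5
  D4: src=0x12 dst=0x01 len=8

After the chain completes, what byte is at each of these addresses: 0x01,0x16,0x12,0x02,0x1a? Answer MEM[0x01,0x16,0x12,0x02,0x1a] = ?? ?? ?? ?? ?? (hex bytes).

  after D0: wrote 8B at 0x0d = 06fcdb494441bb56
  after D1: wrote 5B at 0x12 = 38690bf170
  after D2: wrote 6B at 0x00 = db494438690b
  after D3: wrote 5B at 0x01 = f24e38690b
  after D4: wrote 8B at 0x01 = 38690bf170a03a9c
query mem[0x01]=0x38, mem[0x16]=0x70, mem[0x12]=0x38, mem[0x02]=0x69, mem[0x1a]=0xd0

MEM[0x01,0x16,0x12,0x02,0x1a] = 38 70 38 69 d0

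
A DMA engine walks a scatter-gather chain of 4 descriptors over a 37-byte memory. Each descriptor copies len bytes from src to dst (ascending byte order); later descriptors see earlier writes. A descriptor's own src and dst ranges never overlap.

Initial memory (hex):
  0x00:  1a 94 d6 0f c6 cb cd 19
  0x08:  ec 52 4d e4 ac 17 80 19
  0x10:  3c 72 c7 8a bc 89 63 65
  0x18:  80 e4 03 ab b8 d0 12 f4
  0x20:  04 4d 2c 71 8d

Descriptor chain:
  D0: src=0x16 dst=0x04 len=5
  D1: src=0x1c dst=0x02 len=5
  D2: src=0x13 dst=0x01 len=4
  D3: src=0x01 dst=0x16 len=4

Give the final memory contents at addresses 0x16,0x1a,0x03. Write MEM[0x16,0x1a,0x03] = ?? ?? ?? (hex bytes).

D0: mem[0x04..0x08] <- [63 65 80 e4 03]
D1: mem[0x02..0x06] <- [b8 d0 12 f4 04]
D2: mem[0x01..0x04] <- [8a bc 89 63]
D3: mem[0x16..0x19] <- [8a bc 89 63]
query mem[0x16]=0x8a, mem[0x1a]=0x03, mem[0x03]=0x89

MEM[0x16,0x1a,0x03] = 8a 03 89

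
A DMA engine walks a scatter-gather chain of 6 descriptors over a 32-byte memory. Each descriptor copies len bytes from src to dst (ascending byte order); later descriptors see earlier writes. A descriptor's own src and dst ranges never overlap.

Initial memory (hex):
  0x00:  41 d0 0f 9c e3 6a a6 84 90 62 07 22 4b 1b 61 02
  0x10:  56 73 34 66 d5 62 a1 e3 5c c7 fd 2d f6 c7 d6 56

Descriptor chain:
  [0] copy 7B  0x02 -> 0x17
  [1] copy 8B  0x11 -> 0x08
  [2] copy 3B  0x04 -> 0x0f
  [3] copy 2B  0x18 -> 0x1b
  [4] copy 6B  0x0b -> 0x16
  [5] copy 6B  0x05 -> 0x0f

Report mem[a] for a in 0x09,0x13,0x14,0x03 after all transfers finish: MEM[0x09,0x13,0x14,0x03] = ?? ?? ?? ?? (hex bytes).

[0] 0x02->0x17 len=7 : 0f 9c e3 6a a6 84 90
[1] 0x11->0x08 len=8 : 73 34 66 d5 62 a1 0f 9c
[2] 0x04->0x0f len=3 : e3 6a a6
[3] 0x18->0x1b len=2 : 9c e3
[4] 0x0b->0x16 len=6 : d5 62 a1 0f e3 6a
[5] 0x05->0x0f len=6 : 6a a6 84 73 34 66
query mem[0x09]=0x34, mem[0x13]=0x34, mem[0x14]=0x66, mem[0x03]=0x9c

MEM[0x09,0x13,0x14,0x03] = 34 34 66 9c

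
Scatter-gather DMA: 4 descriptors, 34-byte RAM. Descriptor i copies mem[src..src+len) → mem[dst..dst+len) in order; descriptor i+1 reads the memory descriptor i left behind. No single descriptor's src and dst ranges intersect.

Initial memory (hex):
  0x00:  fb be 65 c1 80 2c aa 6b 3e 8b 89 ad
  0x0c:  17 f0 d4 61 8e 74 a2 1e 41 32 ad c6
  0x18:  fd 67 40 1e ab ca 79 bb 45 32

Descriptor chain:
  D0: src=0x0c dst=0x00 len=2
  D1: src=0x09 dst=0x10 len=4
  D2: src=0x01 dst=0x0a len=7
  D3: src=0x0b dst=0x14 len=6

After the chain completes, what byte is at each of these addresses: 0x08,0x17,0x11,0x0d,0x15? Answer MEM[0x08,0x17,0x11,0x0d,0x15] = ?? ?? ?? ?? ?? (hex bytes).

MEM[0x08,0x17,0x11,0x0d,0x15] = 3e 2c 89 80 c1

  after D0: wrote 2B at 0x00 = 17f0
  after D1: wrote 4B at 0x10 = 8b89ad17
  after D2: wrote 7B at 0x0a = f065c1802caa6b
  after D3: wrote 6B at 0x14 = 65c1802caa6b
query mem[0x08]=0x3e, mem[0x17]=0x2c, mem[0x11]=0x89, mem[0x0d]=0x80, mem[0x15]=0xc1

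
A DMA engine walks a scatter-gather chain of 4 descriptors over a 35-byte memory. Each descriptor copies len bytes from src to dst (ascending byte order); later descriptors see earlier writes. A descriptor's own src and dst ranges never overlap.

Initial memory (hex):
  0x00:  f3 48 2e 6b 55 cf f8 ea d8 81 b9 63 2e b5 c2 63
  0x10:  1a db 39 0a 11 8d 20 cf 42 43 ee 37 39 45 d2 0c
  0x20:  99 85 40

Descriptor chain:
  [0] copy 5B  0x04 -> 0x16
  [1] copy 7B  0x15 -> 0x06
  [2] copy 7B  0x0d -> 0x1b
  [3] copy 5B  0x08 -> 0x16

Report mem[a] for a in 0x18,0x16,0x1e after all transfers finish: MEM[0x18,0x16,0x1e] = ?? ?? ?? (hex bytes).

#0 dst[0x16+5] := {0x55,0xcf,0xf8,0xea,0xd8}
#1 dst[0x06+7] := {0x8d,0x55,0xcf,0xf8,0xea,0xd8,0x37}
#2 dst[0x1b+7] := {0xb5,0xc2,0x63,0x1a,0xdb,0x39,0x0a}
#3 dst[0x16+5] := {0xcf,0xf8,0xea,0xd8,0x37}
query mem[0x18]=0xea, mem[0x16]=0xcf, mem[0x1e]=0x1a

MEM[0x18,0x16,0x1e] = ea cf 1a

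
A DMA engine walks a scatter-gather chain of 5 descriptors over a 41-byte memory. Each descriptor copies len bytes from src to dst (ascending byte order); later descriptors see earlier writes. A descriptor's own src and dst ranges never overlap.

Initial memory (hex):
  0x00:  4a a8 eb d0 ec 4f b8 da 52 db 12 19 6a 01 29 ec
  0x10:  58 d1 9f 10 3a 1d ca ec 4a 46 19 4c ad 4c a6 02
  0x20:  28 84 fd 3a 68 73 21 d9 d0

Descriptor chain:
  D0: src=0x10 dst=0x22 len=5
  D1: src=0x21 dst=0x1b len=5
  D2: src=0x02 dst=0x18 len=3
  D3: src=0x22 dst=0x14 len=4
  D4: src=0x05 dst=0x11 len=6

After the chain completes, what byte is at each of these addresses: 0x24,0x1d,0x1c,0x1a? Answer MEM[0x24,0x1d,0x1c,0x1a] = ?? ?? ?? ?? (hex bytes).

MEM[0x24,0x1d,0x1c,0x1a] = 9f d1 58 ec

#0 dst[0x22+5] := {0x58,0xd1,0x9f,0x10,0x3a}
#1 dst[0x1b+5] := {0x84,0x58,0xd1,0x9f,0x10}
#2 dst[0x18+3] := {0xeb,0xd0,0xec}
#3 dst[0x14+4] := {0x58,0xd1,0x9f,0x10}
#4 dst[0x11+6] := {0x4f,0xb8,0xda,0x52,0xdb,0x12}
query mem[0x24]=0x9f, mem[0x1d]=0xd1, mem[0x1c]=0x58, mem[0x1a]=0xec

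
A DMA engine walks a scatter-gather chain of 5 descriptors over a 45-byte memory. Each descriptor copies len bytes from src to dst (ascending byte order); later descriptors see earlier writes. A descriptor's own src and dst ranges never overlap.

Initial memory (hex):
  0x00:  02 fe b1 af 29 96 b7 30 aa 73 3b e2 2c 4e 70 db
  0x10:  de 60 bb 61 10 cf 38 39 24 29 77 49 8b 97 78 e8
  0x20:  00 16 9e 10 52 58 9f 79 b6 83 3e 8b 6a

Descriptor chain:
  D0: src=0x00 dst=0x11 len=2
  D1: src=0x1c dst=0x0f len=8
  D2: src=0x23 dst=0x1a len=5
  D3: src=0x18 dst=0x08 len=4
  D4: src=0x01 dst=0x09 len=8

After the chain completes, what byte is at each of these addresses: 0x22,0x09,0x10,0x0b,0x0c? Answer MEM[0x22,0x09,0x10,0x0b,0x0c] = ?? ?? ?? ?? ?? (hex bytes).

#0 dst[0x11+2] := {0x02,0xfe}
#1 dst[0x0f+8] := {0x8b,0x97,0x78,0xe8,0x00,0x16,0x9e,0x10}
#2 dst[0x1a+5] := {0x10,0x52,0x58,0x9f,0x79}
#3 dst[0x08+4] := {0x24,0x29,0x10,0x52}
#4 dst[0x09+8] := {0xfe,0xb1,0xaf,0x29,0x96,0xb7,0x30,0x24}
query mem[0x22]=0x9e, mem[0x09]=0xfe, mem[0x10]=0x24, mem[0x0b]=0xaf, mem[0x0c]=0x29

MEM[0x22,0x09,0x10,0x0b,0x0c] = 9e fe 24 af 29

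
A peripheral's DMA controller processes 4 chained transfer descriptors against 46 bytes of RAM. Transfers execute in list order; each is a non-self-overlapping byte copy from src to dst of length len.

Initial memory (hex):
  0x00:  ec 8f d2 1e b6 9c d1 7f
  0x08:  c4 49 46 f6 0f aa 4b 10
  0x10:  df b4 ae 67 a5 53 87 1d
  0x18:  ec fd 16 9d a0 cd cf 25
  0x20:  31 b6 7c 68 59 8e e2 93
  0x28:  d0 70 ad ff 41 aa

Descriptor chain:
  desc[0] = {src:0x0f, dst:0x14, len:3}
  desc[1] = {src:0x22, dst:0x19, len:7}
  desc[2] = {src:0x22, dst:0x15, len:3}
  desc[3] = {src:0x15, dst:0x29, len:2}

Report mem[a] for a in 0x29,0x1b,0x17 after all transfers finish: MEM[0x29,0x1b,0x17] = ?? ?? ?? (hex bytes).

[0] 0x0f->0x14 len=3 : 10 df b4
[1] 0x22->0x19 len=7 : 7c 68 59 8e e2 93 d0
[2] 0x22->0x15 len=3 : 7c 68 59
[3] 0x15->0x29 len=2 : 7c 68
query mem[0x29]=0x7c, mem[0x1b]=0x59, mem[0x17]=0x59

MEM[0x29,0x1b,0x17] = 7c 59 59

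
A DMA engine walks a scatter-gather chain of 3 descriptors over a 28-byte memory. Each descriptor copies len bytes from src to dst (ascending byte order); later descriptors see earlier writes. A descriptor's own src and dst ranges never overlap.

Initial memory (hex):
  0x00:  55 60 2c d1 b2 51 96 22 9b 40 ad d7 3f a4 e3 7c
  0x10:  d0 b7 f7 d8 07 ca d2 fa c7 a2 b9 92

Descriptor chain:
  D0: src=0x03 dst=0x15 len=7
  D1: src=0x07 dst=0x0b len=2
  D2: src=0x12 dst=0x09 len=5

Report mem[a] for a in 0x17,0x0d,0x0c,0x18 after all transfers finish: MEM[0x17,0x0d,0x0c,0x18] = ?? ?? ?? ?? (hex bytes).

[0] 0x03->0x15 len=7 : d1 b2 51 96 22 9b 40
[1] 0x07->0x0b len=2 : 22 9b
[2] 0x12->0x09 len=5 : f7 d8 07 d1 b2
query mem[0x17]=0x51, mem[0x0d]=0xb2, mem[0x0c]=0xd1, mem[0x18]=0x96

MEM[0x17,0x0d,0x0c,0x18] = 51 b2 d1 96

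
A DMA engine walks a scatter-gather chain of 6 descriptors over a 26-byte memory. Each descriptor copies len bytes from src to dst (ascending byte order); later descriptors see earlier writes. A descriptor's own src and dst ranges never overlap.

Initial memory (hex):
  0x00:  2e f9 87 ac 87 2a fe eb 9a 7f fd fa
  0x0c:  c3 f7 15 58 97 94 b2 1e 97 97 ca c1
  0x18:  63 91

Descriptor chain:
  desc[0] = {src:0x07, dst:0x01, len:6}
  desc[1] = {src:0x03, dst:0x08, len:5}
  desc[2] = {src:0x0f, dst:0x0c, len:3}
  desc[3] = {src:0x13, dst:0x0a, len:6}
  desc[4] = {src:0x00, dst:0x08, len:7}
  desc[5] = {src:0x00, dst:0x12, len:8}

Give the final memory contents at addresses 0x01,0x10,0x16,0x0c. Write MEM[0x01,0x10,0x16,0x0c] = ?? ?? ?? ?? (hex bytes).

MEM[0x01,0x10,0x16,0x0c] = eb 97 fd fd

[0] 0x07->0x01 len=6 : eb 9a 7f fd fa c3
[1] 0x03->0x08 len=5 : 7f fd fa c3 eb
[2] 0x0f->0x0c len=3 : 58 97 94
[3] 0x13->0x0a len=6 : 1e 97 97 ca c1 63
[4] 0x00->0x08 len=7 : 2e eb 9a 7f fd fa c3
[5] 0x00->0x12 len=8 : 2e eb 9a 7f fd fa c3 eb
query mem[0x01]=0xeb, mem[0x10]=0x97, mem[0x16]=0xfd, mem[0x0c]=0xfd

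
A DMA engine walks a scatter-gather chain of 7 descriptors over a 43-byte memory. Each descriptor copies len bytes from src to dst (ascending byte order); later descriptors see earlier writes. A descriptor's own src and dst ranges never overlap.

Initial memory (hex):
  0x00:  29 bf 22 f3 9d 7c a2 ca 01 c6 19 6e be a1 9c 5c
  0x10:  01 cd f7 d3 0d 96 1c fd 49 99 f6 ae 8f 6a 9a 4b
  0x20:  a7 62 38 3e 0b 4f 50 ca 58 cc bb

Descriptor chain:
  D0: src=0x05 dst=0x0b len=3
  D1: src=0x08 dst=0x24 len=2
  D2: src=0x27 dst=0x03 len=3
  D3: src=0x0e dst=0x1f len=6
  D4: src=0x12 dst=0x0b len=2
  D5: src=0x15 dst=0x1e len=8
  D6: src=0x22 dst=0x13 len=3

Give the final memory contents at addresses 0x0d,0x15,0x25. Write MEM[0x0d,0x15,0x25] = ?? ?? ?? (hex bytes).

  after D0: wrote 3B at 0x0b = 7ca2ca
  after D1: wrote 2B at 0x24 = 01c6
  after D2: wrote 3B at 0x03 = ca58cc
  after D3: wrote 6B at 0x1f = 9c5c01cdf7d3
  after D4: wrote 2B at 0x0b = f7d3
  after D5: wrote 8B at 0x1e = 961cfd4999f6ae8f
  after D6: wrote 3B at 0x13 = 99f6ae
query mem[0x0d]=0xca, mem[0x15]=0xae, mem[0x25]=0x8f

MEM[0x0d,0x15,0x25] = ca ae 8f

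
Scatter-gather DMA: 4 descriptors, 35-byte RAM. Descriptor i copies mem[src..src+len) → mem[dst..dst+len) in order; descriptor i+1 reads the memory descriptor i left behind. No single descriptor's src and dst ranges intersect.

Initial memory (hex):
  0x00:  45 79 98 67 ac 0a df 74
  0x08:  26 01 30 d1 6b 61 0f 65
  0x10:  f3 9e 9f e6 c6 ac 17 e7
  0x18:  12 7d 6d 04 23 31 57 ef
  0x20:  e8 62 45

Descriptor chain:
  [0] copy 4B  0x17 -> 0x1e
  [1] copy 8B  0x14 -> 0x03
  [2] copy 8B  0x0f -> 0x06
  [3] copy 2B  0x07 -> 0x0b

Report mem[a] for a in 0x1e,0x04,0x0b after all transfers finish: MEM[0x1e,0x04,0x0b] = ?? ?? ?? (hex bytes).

  after D0: wrote 4B at 0x1e = e7127d6d
  after D1: wrote 8B at 0x03 = c6ac17e7127d6d04
  after D2: wrote 8B at 0x06 = 65f39e9fe6c6ac17
  after D3: wrote 2B at 0x0b = f39e
query mem[0x1e]=0xe7, mem[0x04]=0xac, mem[0x0b]=0xf3

MEM[0x1e,0x04,0x0b] = e7 ac f3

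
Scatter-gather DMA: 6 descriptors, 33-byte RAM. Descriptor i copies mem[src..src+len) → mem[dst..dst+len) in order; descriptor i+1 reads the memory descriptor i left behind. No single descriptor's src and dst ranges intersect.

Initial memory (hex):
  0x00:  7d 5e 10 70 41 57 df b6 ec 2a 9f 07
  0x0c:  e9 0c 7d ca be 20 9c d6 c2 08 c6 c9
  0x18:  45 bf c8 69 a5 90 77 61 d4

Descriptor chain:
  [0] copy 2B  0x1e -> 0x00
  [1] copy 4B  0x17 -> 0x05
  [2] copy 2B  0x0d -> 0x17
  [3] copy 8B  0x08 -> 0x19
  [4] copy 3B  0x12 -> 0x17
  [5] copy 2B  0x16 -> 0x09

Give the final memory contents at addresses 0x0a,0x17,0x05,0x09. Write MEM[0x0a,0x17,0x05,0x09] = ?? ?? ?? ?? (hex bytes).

D0: mem[0x00..0x01] <- [77 61]
D1: mem[0x05..0x08] <- [c9 45 bf c8]
D2: mem[0x17..0x18] <- [0c 7d]
D3: mem[0x19..0x20] <- [c8 2a 9f 07 e9 0c 7d ca]
D4: mem[0x17..0x19] <- [9c d6 c2]
D5: mem[0x09..0x0a] <- [c6 9c]
query mem[0x0a]=0x9c, mem[0x17]=0x9c, mem[0x05]=0xc9, mem[0x09]=0xc6

MEM[0x0a,0x17,0x05,0x09] = 9c 9c c9 c6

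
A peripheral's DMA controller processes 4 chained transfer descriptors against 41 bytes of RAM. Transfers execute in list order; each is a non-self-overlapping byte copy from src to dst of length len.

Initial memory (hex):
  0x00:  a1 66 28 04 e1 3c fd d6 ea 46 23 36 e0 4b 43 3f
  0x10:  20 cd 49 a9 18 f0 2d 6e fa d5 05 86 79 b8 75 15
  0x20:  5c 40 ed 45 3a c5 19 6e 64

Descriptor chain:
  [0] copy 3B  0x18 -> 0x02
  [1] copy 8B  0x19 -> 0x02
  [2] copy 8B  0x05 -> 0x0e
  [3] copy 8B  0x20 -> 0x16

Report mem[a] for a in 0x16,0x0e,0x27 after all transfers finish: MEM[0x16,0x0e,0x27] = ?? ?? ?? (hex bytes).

#0 dst[0x02+3] := {0xfa,0xd5,0x05}
#1 dst[0x02+8] := {0xd5,0x05,0x86,0x79,0xb8,0x75,0x15,0x5c}
#2 dst[0x0e+8] := {0x79,0xb8,0x75,0x15,0x5c,0x23,0x36,0xe0}
#3 dst[0x16+8] := {0x5c,0x40,0xed,0x45,0x3a,0xc5,0x19,0x6e}
query mem[0x16]=0x5c, mem[0x0e]=0x79, mem[0x27]=0x6e

MEM[0x16,0x0e,0x27] = 5c 79 6e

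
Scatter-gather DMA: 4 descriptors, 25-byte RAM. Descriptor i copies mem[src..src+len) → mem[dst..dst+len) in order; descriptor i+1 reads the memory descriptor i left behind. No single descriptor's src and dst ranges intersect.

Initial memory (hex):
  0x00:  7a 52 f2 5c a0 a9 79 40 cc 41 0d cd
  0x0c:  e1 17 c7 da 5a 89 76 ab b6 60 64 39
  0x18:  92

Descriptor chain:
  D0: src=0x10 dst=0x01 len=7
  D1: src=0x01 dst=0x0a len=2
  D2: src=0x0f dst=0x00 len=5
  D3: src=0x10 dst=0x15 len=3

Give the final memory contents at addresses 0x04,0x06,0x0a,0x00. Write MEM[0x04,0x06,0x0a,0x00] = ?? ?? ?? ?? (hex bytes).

MEM[0x04,0x06,0x0a,0x00] = ab 60 5a da

  after D0: wrote 7B at 0x01 = 5a8976abb66064
  after D1: wrote 2B at 0x0a = 5a89
  after D2: wrote 5B at 0x00 = da5a8976ab
  after D3: wrote 3B at 0x15 = 5a8976
query mem[0x04]=0xab, mem[0x06]=0x60, mem[0x0a]=0x5a, mem[0x00]=0xda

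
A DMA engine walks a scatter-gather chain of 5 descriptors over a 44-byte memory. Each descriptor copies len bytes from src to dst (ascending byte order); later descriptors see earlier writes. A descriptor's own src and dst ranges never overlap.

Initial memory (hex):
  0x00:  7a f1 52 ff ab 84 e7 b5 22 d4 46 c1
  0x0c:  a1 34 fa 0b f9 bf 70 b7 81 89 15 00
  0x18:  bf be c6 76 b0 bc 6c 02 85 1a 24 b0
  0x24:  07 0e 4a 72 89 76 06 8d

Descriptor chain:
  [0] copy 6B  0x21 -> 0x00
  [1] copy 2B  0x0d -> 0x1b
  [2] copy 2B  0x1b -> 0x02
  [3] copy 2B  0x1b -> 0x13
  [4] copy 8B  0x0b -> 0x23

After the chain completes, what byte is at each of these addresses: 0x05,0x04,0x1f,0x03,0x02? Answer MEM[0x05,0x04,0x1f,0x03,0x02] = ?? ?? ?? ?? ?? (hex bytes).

#0 dst[0x00+6] := {0x1a,0x24,0xb0,0x07,0x0e,0x4a}
#1 dst[0x1b+2] := {0x34,0xfa}
#2 dst[0x02+2] := {0x34,0xfa}
#3 dst[0x13+2] := {0x34,0xfa}
#4 dst[0x23+8] := {0xc1,0xa1,0x34,0xfa,0x0b,0xf9,0xbf,0x70}
query mem[0x05]=0x4a, mem[0x04]=0x0e, mem[0x1f]=0x02, mem[0x03]=0xfa, mem[0x02]=0x34

MEM[0x05,0x04,0x1f,0x03,0x02] = 4a 0e 02 fa 34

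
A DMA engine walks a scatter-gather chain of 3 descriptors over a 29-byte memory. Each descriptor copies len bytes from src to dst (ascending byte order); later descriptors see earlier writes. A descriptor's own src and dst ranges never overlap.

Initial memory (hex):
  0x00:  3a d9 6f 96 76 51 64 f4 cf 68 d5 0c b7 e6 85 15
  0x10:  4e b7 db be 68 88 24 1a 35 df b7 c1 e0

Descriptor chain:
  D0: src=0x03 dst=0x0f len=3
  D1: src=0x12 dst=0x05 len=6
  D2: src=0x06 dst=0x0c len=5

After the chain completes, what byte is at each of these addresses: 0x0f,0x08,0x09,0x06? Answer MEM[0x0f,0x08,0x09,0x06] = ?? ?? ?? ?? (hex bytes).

MEM[0x0f,0x08,0x09,0x06] = 24 88 24 be

#0 dst[0x0f+3] := {0x96,0x76,0x51}
#1 dst[0x05+6] := {0xdb,0xbe,0x68,0x88,0x24,0x1a}
#2 dst[0x0c+5] := {0xbe,0x68,0x88,0x24,0x1a}
query mem[0x0f]=0x24, mem[0x08]=0x88, mem[0x09]=0x24, mem[0x06]=0xbe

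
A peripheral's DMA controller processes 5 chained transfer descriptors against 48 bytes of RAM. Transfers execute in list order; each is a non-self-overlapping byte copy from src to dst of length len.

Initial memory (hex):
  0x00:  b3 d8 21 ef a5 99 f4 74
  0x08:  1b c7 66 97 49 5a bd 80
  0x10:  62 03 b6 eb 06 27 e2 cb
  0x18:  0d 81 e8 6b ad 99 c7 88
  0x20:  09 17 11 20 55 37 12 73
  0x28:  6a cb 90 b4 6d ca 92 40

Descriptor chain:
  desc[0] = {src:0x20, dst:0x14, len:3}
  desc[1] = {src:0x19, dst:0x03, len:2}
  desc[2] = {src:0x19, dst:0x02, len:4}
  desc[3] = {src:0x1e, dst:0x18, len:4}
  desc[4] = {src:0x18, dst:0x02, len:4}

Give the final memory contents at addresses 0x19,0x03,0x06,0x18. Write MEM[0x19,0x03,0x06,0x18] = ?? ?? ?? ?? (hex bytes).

MEM[0x19,0x03,0x06,0x18] = 88 88 f4 c7

#0 dst[0x14+3] := {0x09,0x17,0x11}
#1 dst[0x03+2] := {0x81,0xe8}
#2 dst[0x02+4] := {0x81,0xe8,0x6b,0xad}
#3 dst[0x18+4] := {0xc7,0x88,0x09,0x17}
#4 dst[0x02+4] := {0xc7,0x88,0x09,0x17}
query mem[0x19]=0x88, mem[0x03]=0x88, mem[0x06]=0xf4, mem[0x18]=0xc7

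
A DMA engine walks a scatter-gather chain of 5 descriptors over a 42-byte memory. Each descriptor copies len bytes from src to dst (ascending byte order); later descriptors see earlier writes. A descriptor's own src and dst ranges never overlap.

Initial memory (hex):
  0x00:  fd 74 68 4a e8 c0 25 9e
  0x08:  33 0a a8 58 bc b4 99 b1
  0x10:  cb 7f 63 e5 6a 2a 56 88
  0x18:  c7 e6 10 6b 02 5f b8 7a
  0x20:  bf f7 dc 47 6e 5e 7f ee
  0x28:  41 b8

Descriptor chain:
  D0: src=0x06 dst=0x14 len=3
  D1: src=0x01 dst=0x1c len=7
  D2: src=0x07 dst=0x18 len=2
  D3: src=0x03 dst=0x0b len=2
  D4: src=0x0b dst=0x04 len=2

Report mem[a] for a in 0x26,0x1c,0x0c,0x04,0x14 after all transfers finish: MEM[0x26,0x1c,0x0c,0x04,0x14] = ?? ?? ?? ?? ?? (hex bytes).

MEM[0x26,0x1c,0x0c,0x04,0x14] = 7f 74 e8 4a 25

#0 dst[0x14+3] := {0x25,0x9e,0x33}
#1 dst[0x1c+7] := {0x74,0x68,0x4a,0xe8,0xc0,0x25,0x9e}
#2 dst[0x18+2] := {0x9e,0x33}
#3 dst[0x0b+2] := {0x4a,0xe8}
#4 dst[0x04+2] := {0x4a,0xe8}
query mem[0x26]=0x7f, mem[0x1c]=0x74, mem[0x0c]=0xe8, mem[0x04]=0x4a, mem[0x14]=0x25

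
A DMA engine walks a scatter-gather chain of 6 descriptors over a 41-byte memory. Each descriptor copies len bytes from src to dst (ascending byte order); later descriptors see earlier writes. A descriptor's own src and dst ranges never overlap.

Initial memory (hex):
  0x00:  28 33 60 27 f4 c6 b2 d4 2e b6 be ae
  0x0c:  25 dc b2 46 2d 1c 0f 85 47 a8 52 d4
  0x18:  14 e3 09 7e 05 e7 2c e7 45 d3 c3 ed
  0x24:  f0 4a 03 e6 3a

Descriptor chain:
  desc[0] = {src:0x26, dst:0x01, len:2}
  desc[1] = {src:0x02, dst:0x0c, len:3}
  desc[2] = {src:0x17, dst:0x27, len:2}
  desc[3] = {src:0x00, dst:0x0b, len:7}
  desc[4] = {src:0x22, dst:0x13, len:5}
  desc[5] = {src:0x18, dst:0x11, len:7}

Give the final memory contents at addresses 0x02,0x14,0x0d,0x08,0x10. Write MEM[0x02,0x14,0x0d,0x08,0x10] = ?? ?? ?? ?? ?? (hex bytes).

MEM[0x02,0x14,0x0d,0x08,0x10] = e6 7e e6 2e c6

[0] 0x26->0x01 len=2 : 03 e6
[1] 0x02->0x0c len=3 : e6 27 f4
[2] 0x17->0x27 len=2 : d4 14
[3] 0x00->0x0b len=7 : 28 03 e6 27 f4 c6 b2
[4] 0x22->0x13 len=5 : c3 ed f0 4a 03
[5] 0x18->0x11 len=7 : 14 e3 09 7e 05 e7 2c
query mem[0x02]=0xe6, mem[0x14]=0x7e, mem[0x0d]=0xe6, mem[0x08]=0x2e, mem[0x10]=0xc6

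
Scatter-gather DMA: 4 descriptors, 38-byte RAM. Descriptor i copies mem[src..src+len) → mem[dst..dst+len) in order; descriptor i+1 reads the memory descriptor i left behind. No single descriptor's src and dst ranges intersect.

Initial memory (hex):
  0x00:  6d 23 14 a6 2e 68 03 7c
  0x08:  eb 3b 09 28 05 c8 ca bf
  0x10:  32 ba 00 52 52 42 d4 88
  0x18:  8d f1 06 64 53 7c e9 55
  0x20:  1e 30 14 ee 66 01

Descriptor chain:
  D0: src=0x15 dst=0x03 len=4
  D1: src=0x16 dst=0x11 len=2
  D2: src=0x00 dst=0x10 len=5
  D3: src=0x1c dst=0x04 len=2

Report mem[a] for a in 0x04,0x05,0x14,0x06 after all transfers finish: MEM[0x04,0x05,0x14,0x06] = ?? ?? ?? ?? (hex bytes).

MEM[0x04,0x05,0x14,0x06] = 53 7c d4 8d

D0: mem[0x03..0x06] <- [42 d4 88 8d]
D1: mem[0x11..0x12] <- [d4 88]
D2: mem[0x10..0x14] <- [6d 23 14 42 d4]
D3: mem[0x04..0x05] <- [53 7c]
query mem[0x04]=0x53, mem[0x05]=0x7c, mem[0x14]=0xd4, mem[0x06]=0x8d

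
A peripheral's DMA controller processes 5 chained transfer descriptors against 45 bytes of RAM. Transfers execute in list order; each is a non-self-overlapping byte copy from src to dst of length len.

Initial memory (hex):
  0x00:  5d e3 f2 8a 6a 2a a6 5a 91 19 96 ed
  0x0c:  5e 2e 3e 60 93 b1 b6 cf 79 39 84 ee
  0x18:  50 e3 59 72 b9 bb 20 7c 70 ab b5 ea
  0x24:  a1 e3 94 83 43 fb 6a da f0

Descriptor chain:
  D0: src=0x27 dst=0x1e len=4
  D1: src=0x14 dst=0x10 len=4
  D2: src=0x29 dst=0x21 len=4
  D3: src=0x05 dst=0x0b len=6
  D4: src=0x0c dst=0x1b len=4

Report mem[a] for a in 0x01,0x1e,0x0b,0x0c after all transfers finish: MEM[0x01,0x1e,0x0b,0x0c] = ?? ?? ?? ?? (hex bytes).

[0] 0x27->0x1e len=4 : 83 43 fb 6a
[1] 0x14->0x10 len=4 : 79 39 84 ee
[2] 0x29->0x21 len=4 : fb 6a da f0
[3] 0x05->0x0b len=6 : 2a a6 5a 91 19 96
[4] 0x0c->0x1b len=4 : a6 5a 91 19
query mem[0x01]=0xe3, mem[0x1e]=0x19, mem[0x0b]=0x2a, mem[0x0c]=0xa6

MEM[0x01,0x1e,0x0b,0x0c] = e3 19 2a a6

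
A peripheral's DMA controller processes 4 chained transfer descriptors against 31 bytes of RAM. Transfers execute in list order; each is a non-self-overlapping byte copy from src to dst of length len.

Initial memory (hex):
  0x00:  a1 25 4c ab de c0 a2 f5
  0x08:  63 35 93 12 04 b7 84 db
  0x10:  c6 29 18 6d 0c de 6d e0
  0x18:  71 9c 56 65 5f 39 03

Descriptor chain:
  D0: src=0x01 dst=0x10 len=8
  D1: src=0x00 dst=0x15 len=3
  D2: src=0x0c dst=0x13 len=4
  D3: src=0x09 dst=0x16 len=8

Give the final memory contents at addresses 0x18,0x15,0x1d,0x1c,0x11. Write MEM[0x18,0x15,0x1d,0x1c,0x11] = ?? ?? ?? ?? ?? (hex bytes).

[0] 0x01->0x10 len=8 : 25 4c ab de c0 a2 f5 63
[1] 0x00->0x15 len=3 : a1 25 4c
[2] 0x0c->0x13 len=4 : 04 b7 84 db
[3] 0x09->0x16 len=8 : 35 93 12 04 b7 84 db 25
query mem[0x18]=0x12, mem[0x15]=0x84, mem[0x1d]=0x25, mem[0x1c]=0xdb, mem[0x11]=0x4c

MEM[0x18,0x15,0x1d,0x1c,0x11] = 12 84 25 db 4c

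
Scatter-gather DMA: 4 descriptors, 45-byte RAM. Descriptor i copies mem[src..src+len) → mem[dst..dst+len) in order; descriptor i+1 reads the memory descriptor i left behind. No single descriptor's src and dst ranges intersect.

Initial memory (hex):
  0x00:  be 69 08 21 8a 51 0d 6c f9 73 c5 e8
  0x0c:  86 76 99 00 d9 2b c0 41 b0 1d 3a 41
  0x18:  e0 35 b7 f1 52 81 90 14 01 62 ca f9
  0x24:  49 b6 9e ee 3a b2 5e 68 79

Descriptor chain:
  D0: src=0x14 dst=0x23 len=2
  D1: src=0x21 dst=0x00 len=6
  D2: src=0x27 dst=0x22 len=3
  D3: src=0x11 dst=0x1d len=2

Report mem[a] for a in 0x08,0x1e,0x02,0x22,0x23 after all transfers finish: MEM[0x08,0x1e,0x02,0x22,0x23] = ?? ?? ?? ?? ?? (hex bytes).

  after D0: wrote 2B at 0x23 = b01d
  after D1: wrote 6B at 0x00 = 62cab01db69e
  after D2: wrote 3B at 0x22 = ee3ab2
  after D3: wrote 2B at 0x1d = 2bc0
query mem[0x08]=0xf9, mem[0x1e]=0xc0, mem[0x02]=0xb0, mem[0x22]=0xee, mem[0x23]=0x3a

MEM[0x08,0x1e,0x02,0x22,0x23] = f9 c0 b0 ee 3a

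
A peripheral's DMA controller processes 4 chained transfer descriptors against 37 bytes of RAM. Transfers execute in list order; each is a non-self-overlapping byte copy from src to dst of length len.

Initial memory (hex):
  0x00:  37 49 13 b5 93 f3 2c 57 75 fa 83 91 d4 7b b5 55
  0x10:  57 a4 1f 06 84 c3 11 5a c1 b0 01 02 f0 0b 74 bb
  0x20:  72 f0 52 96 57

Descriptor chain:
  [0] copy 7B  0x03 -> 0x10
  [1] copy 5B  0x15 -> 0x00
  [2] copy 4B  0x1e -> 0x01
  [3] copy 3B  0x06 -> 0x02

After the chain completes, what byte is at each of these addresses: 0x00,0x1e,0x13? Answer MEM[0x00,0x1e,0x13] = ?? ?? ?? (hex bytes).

MEM[0x00,0x1e,0x13] = 75 74 2c

D0: mem[0x10..0x16] <- [b5 93 f3 2c 57 75 fa]
D1: mem[0x00..0x04] <- [75 fa 5a c1 b0]
D2: mem[0x01..0x04] <- [74 bb 72 f0]
D3: mem[0x02..0x04] <- [2c 57 75]
query mem[0x00]=0x75, mem[0x1e]=0x74, mem[0x13]=0x2c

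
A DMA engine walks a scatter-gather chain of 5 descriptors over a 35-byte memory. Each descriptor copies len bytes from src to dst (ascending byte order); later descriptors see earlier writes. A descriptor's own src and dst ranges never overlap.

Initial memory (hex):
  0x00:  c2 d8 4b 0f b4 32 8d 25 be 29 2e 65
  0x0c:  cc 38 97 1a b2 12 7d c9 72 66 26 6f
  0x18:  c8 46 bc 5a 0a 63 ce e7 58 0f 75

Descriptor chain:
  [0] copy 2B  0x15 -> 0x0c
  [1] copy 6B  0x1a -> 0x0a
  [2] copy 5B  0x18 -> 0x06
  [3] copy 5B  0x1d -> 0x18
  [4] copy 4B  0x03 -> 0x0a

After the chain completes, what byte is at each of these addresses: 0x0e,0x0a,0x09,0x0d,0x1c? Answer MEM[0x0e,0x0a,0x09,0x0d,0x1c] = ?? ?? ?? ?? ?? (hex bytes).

MEM[0x0e,0x0a,0x09,0x0d,0x1c] = ce 0f 5a c8 0f

  after D0: wrote 2B at 0x0c = 6626
  after D1: wrote 6B at 0x0a = bc5a0a63cee7
  after D2: wrote 5B at 0x06 = c846bc5a0a
  after D3: wrote 5B at 0x18 = 63cee7580f
  after D4: wrote 4B at 0x0a = 0fb432c8
query mem[0x0e]=0xce, mem[0x0a]=0x0f, mem[0x09]=0x5a, mem[0x0d]=0xc8, mem[0x1c]=0x0f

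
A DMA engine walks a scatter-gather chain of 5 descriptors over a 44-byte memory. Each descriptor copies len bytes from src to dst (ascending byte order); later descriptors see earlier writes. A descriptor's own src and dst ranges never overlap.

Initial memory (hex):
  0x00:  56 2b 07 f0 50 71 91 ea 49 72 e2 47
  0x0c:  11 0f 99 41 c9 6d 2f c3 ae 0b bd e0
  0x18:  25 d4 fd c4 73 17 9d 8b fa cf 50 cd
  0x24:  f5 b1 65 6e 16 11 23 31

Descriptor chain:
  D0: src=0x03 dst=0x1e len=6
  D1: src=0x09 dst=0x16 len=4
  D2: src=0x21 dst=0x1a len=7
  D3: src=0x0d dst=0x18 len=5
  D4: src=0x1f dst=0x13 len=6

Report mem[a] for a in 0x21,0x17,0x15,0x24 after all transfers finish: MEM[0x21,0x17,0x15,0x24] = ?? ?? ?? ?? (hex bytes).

[0] 0x03->0x1e len=6 : f0 50 71 91 ea 49
[1] 0x09->0x16 len=4 : 72 e2 47 11
[2] 0x21->0x1a len=7 : 91 ea 49 f5 b1 65 6e
[3] 0x0d->0x18 len=5 : 0f 99 41 c9 6d
[4] 0x1f->0x13 len=6 : 65 6e 91 ea 49 f5
query mem[0x21]=0x91, mem[0x17]=0x49, mem[0x15]=0x91, mem[0x24]=0xf5

MEM[0x21,0x17,0x15,0x24] = 91 49 91 f5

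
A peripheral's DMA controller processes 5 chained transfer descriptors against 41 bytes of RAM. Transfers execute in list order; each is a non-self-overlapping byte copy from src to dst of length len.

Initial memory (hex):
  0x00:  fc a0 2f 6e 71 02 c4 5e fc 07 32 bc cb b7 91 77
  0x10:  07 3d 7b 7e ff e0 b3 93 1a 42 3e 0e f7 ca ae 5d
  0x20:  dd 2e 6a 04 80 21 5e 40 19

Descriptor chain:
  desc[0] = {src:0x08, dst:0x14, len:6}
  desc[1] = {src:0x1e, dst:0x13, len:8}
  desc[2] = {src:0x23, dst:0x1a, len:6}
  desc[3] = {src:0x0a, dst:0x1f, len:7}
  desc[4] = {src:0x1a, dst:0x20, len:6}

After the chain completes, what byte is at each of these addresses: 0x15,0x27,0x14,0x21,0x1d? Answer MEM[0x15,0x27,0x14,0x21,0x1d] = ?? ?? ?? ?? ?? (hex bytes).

D0: mem[0x14..0x19] <- [fc 07 32 bc cb b7]
D1: mem[0x13..0x1a] <- [ae 5d dd 2e 6a 04 80 21]
D2: mem[0x1a..0x1f] <- [04 80 21 5e 40 19]
D3: mem[0x1f..0x25] <- [32 bc cb b7 91 77 07]
D4: mem[0x20..0x25] <- [04 80 21 5e 40 32]
query mem[0x15]=0xdd, mem[0x27]=0x40, mem[0x14]=0x5d, mem[0x21]=0x80, mem[0x1d]=0x5e

MEM[0x15,0x27,0x14,0x21,0x1d] = dd 40 5d 80 5e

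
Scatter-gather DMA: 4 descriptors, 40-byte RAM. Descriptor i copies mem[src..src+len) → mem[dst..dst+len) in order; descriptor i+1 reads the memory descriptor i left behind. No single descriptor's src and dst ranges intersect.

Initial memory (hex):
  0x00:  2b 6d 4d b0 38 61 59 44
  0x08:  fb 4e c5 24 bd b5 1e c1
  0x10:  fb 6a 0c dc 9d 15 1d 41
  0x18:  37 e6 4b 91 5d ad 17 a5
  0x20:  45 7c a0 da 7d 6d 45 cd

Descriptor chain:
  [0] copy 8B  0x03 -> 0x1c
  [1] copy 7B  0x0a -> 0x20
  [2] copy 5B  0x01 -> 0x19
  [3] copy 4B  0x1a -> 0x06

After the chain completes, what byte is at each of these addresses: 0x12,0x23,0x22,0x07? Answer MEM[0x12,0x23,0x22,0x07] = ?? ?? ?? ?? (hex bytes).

  after D0: wrote 8B at 0x1c = b038615944fb4ec5
  after D1: wrote 7B at 0x20 = c524bdb51ec1fb
  after D2: wrote 5B at 0x19 = 6d4db03861
  after D3: wrote 4B at 0x06 = 4db03861
query mem[0x12]=0x0c, mem[0x23]=0xb5, mem[0x22]=0xbd, mem[0x07]=0xb0

MEM[0x12,0x23,0x22,0x07] = 0c b5 bd b0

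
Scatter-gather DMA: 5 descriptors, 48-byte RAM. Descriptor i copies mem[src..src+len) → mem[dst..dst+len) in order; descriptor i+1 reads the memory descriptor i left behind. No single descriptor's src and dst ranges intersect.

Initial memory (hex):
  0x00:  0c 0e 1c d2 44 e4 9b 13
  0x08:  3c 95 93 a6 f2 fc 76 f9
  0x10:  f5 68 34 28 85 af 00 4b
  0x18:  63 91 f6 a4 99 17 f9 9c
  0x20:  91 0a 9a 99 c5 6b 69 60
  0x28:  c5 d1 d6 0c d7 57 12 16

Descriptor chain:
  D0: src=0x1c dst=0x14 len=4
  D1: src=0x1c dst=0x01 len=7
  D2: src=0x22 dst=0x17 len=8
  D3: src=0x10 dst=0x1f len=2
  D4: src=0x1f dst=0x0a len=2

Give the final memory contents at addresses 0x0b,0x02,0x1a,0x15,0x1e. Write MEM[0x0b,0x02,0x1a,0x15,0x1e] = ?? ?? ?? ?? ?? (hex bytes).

[0] 0x1c->0x14 len=4 : 99 17 f9 9c
[1] 0x1c->0x01 len=7 : 99 17 f9 9c 91 0a 9a
[2] 0x22->0x17 len=8 : 9a 99 c5 6b 69 60 c5 d1
[3] 0x10->0x1f len=2 : f5 68
[4] 0x1f->0x0a len=2 : f5 68
query mem[0x0b]=0x68, mem[0x02]=0x17, mem[0x1a]=0x6b, mem[0x15]=0x17, mem[0x1e]=0xd1

MEM[0x0b,0x02,0x1a,0x15,0x1e] = 68 17 6b 17 d1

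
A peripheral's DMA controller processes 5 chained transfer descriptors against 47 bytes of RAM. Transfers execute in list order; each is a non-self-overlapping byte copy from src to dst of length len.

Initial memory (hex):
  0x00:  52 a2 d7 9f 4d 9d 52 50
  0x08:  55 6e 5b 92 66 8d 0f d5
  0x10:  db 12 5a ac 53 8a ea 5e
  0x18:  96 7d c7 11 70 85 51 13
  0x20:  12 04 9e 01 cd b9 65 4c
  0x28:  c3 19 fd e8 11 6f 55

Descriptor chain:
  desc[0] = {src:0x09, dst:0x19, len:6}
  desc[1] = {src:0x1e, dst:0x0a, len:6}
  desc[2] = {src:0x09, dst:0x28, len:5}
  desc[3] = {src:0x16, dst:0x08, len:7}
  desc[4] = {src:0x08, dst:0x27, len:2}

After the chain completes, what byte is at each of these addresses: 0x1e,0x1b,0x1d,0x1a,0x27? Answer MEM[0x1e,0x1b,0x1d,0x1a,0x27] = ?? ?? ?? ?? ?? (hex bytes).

D0: mem[0x19..0x1e] <- [6e 5b 92 66 8d 0f]
D1: mem[0x0a..0x0f] <- [0f 13 12 04 9e 01]
D2: mem[0x28..0x2c] <- [6e 0f 13 12 04]
D3: mem[0x08..0x0e] <- [ea 5e 96 6e 5b 92 66]
D4: mem[0x27..0x28] <- [ea 5e]
query mem[0x1e]=0x0f, mem[0x1b]=0x92, mem[0x1d]=0x8d, mem[0x1a]=0x5b, mem[0x27]=0xea

MEM[0x1e,0x1b,0x1d,0x1a,0x27] = 0f 92 8d 5b ea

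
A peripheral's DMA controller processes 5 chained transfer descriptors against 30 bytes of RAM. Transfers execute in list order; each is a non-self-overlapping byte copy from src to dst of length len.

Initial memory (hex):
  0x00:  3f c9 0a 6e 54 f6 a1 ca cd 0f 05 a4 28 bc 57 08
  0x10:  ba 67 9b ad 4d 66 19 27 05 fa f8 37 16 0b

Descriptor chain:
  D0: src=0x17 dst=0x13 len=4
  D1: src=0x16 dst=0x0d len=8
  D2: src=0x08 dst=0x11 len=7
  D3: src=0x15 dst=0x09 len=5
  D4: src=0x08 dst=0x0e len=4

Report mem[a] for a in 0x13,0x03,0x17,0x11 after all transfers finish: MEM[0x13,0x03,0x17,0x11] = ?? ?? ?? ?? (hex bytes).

[0] 0x17->0x13 len=4 : 27 05 fa f8
[1] 0x16->0x0d len=8 : f8 27 05 fa f8 37 16 0b
[2] 0x08->0x11 len=7 : cd 0f 05 a4 28 f8 27
[3] 0x15->0x09 len=5 : 28 f8 27 05 fa
[4] 0x08->0x0e len=4 : cd 28 f8 27
query mem[0x13]=0x05, mem[0x03]=0x6e, mem[0x17]=0x27, mem[0x11]=0x27

MEM[0x13,0x03,0x17,0x11] = 05 6e 27 27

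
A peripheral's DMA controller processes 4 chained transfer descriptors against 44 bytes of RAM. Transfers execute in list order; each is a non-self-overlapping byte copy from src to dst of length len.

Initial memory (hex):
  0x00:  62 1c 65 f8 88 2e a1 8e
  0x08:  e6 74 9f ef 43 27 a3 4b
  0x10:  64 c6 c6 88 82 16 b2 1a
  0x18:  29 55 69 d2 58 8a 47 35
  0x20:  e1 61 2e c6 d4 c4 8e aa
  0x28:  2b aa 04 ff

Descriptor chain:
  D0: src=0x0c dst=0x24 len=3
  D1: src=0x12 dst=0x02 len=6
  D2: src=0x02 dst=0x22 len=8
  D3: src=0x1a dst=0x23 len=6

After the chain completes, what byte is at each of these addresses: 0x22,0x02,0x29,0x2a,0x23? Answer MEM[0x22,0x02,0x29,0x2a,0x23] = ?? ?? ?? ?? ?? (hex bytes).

MEM[0x22,0x02,0x29,0x2a,0x23] = c6 c6 74 04 69

#0 dst[0x24+3] := {0x43,0x27,0xa3}
#1 dst[0x02+6] := {0xc6,0x88,0x82,0x16,0xb2,0x1a}
#2 dst[0x22+8] := {0xc6,0x88,0x82,0x16,0xb2,0x1a,0xe6,0x74}
#3 dst[0x23+6] := {0x69,0xd2,0x58,0x8a,0x47,0x35}
query mem[0x22]=0xc6, mem[0x02]=0xc6, mem[0x29]=0x74, mem[0x2a]=0x04, mem[0x23]=0x69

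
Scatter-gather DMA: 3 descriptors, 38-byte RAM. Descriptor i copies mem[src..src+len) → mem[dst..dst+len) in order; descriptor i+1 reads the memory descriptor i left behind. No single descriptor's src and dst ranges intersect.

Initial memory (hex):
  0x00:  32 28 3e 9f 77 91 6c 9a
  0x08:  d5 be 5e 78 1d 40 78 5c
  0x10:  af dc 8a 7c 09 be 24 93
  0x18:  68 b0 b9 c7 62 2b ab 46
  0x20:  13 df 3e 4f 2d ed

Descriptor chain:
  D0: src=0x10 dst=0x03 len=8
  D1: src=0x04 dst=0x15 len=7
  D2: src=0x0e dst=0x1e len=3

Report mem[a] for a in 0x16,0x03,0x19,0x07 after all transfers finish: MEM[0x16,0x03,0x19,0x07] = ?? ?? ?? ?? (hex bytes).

MEM[0x16,0x03,0x19,0x07] = 8a af be 09

[0] 0x10->0x03 len=8 : af dc 8a 7c 09 be 24 93
[1] 0x04->0x15 len=7 : dc 8a 7c 09 be 24 93
[2] 0x0e->0x1e len=3 : 78 5c af
query mem[0x16]=0x8a, mem[0x03]=0xaf, mem[0x19]=0xbe, mem[0x07]=0x09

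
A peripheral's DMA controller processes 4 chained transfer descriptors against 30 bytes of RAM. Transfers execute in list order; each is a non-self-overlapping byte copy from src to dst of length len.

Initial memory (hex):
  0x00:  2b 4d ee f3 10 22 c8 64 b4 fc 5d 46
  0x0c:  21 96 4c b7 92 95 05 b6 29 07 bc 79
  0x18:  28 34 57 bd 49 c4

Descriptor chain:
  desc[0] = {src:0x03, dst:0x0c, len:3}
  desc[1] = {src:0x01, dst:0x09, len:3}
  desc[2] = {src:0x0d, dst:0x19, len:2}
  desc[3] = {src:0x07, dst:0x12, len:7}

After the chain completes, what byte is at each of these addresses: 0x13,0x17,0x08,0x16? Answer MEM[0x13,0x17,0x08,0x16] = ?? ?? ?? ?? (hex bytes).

MEM[0x13,0x17,0x08,0x16] = b4 f3 b4 f3

D0: mem[0x0c..0x0e] <- [f3 10 22]
D1: mem[0x09..0x0b] <- [4d ee f3]
D2: mem[0x19..0x1a] <- [10 22]
D3: mem[0x12..0x18] <- [64 b4 4d ee f3 f3 10]
query mem[0x13]=0xb4, mem[0x17]=0xf3, mem[0x08]=0xb4, mem[0x16]=0xf3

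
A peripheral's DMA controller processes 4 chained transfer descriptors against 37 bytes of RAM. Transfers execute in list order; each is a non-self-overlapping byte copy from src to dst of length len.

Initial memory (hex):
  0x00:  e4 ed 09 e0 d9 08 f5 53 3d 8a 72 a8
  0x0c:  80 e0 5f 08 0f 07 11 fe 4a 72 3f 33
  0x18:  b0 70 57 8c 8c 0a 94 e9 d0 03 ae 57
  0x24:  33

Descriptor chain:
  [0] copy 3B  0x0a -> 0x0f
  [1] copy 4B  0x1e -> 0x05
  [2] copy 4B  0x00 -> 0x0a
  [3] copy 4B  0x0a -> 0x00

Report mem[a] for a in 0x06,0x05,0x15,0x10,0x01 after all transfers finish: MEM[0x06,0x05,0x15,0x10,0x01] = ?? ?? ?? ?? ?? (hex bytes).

D0: mem[0x0f..0x11] <- [72 a8 80]
D1: mem[0x05..0x08] <- [94 e9 d0 03]
D2: mem[0x0a..0x0d] <- [e4 ed 09 e0]
D3: mem[0x00..0x03] <- [e4 ed 09 e0]
query mem[0x06]=0xe9, mem[0x05]=0x94, mem[0x15]=0x72, mem[0x10]=0xa8, mem[0x01]=0xed

MEM[0x06,0x05,0x15,0x10,0x01] = e9 94 72 a8 ed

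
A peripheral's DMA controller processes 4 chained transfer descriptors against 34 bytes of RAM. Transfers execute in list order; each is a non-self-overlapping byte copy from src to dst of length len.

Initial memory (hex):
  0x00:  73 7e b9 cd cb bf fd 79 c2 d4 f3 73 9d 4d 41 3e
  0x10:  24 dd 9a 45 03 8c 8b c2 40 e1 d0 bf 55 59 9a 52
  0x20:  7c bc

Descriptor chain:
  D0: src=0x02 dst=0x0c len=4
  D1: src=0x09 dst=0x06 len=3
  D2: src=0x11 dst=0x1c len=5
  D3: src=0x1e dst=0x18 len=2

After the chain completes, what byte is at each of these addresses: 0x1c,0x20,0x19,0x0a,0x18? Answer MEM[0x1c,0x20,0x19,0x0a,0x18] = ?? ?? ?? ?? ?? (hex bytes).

D0: mem[0x0c..0x0f] <- [b9 cd cb bf]
D1: mem[0x06..0x08] <- [d4 f3 73]
D2: mem[0x1c..0x20] <- [dd 9a 45 03 8c]
D3: mem[0x18..0x19] <- [45 03]
query mem[0x1c]=0xdd, mem[0x20]=0x8c, mem[0x19]=0x03, mem[0x0a]=0xf3, mem[0x18]=0x45

MEM[0x1c,0x20,0x19,0x0a,0x18] = dd 8c 03 f3 45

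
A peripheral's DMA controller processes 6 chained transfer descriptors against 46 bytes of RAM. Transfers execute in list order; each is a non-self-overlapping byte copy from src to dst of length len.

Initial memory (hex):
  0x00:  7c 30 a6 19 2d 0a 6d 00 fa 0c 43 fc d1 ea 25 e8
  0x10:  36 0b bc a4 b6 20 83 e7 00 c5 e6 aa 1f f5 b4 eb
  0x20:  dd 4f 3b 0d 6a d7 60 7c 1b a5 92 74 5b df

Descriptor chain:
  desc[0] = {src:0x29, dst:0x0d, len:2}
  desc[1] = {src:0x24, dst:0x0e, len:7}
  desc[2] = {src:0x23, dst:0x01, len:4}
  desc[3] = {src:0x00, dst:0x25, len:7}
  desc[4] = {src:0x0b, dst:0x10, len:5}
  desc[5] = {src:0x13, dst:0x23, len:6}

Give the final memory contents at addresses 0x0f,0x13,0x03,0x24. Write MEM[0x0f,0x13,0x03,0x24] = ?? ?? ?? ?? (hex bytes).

D0: mem[0x0d..0x0e] <- [a5 92]
D1: mem[0x0e..0x14] <- [6a d7 60 7c 1b a5 92]
D2: mem[0x01..0x04] <- [0d 6a d7 60]
D3: mem[0x25..0x2b] <- [7c 0d 6a d7 60 0a 6d]
D4: mem[0x10..0x14] <- [fc d1 a5 6a d7]
D5: mem[0x23..0x28] <- [6a d7 20 83 e7 00]
query mem[0x0f]=0xd7, mem[0x13]=0x6a, mem[0x03]=0xd7, mem[0x24]=0xd7

MEM[0x0f,0x13,0x03,0x24] = d7 6a d7 d7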